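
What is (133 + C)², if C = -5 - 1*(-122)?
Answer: 62500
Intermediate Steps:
C = 117 (C = -5 + 122 = 117)
(133 + C)² = (133 + 117)² = 250² = 62500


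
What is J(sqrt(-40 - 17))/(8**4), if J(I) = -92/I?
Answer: 23*I*sqrt(57)/58368 ≈ 0.002975*I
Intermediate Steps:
J(sqrt(-40 - 17))/(8**4) = (-92/sqrt(-40 - 17))/(8**4) = -92*(-I*sqrt(57)/57)/4096 = -92*(-I*sqrt(57)/57)*(1/4096) = -(-92)*I*sqrt(57)/57*(1/4096) = (92*I*sqrt(57)/57)*(1/4096) = 23*I*sqrt(57)/58368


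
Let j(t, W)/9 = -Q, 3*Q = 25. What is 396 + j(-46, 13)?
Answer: 321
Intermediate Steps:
Q = 25/3 (Q = (⅓)*25 = 25/3 ≈ 8.3333)
j(t, W) = -75 (j(t, W) = 9*(-1*25/3) = 9*(-25/3) = -75)
396 + j(-46, 13) = 396 - 75 = 321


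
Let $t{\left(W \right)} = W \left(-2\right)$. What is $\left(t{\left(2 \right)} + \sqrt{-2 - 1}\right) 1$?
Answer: $-4 + i \sqrt{3} \approx -4.0 + 1.732 i$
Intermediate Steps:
$t{\left(W \right)} = - 2 W$
$\left(t{\left(2 \right)} + \sqrt{-2 - 1}\right) 1 = \left(\left(-2\right) 2 + \sqrt{-2 - 1}\right) 1 = \left(-4 + \sqrt{-3}\right) 1 = \left(-4 + i \sqrt{3}\right) 1 = -4 + i \sqrt{3}$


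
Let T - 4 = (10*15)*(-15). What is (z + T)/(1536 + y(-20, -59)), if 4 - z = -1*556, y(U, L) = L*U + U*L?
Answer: -843/1948 ≈ -0.43275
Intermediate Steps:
y(U, L) = 2*L*U (y(U, L) = L*U + L*U = 2*L*U)
z = 560 (z = 4 - (-1)*556 = 4 - 1*(-556) = 4 + 556 = 560)
T = -2246 (T = 4 + (10*15)*(-15) = 4 + 150*(-15) = 4 - 2250 = -2246)
(z + T)/(1536 + y(-20, -59)) = (560 - 2246)/(1536 + 2*(-59)*(-20)) = -1686/(1536 + 2360) = -1686/3896 = -1686*1/3896 = -843/1948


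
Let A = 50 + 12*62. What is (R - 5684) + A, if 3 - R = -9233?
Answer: 4346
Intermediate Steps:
R = 9236 (R = 3 - 1*(-9233) = 3 + 9233 = 9236)
A = 794 (A = 50 + 744 = 794)
(R - 5684) + A = (9236 - 5684) + 794 = 3552 + 794 = 4346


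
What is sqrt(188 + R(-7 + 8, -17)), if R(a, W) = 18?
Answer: sqrt(206) ≈ 14.353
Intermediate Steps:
sqrt(188 + R(-7 + 8, -17)) = sqrt(188 + 18) = sqrt(206)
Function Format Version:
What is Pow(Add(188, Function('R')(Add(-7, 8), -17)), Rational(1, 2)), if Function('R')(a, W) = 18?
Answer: Pow(206, Rational(1, 2)) ≈ 14.353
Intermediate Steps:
Pow(Add(188, Function('R')(Add(-7, 8), -17)), Rational(1, 2)) = Pow(Add(188, 18), Rational(1, 2)) = Pow(206, Rational(1, 2))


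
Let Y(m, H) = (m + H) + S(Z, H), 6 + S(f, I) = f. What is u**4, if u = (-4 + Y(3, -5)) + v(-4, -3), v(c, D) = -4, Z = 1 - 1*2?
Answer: 83521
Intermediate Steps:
Z = -1 (Z = 1 - 2 = -1)
S(f, I) = -6 + f
Y(m, H) = -7 + H + m (Y(m, H) = (m + H) + (-6 - 1) = (H + m) - 7 = -7 + H + m)
u = -17 (u = (-4 + (-7 - 5 + 3)) - 4 = (-4 - 9) - 4 = -13 - 4 = -17)
u**4 = (-17)**4 = 83521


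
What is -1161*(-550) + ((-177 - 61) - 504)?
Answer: 637808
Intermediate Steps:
-1161*(-550) + ((-177 - 61) - 504) = 638550 + (-238 - 504) = 638550 - 742 = 637808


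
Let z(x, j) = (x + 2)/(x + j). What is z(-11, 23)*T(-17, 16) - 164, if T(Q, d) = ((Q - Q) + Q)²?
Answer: -1523/4 ≈ -380.75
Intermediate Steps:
z(x, j) = (2 + x)/(j + x)
T(Q, d) = Q² (T(Q, d) = (0 + Q)² = Q²)
z(-11, 23)*T(-17, 16) - 164 = ((2 - 11)/(23 - 11))*(-17)² - 164 = (-9/12)*289 - 164 = ((1/12)*(-9))*289 - 164 = -¾*289 - 164 = -867/4 - 164 = -1523/4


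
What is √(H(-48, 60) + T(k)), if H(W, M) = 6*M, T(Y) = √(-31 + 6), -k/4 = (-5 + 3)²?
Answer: √(360 + 5*I) ≈ 18.974 + 0.1318*I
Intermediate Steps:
k = -16 (k = -4*(-5 + 3)² = -4*(-2)² = -4*4 = -16)
T(Y) = 5*I (T(Y) = √(-25) = 5*I)
√(H(-48, 60) + T(k)) = √(6*60 + 5*I) = √(360 + 5*I)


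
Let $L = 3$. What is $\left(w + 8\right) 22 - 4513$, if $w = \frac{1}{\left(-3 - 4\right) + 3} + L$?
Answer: $- \frac{8553}{2} \approx -4276.5$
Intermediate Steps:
$w = \frac{11}{4}$ ($w = \frac{1}{\left(-3 - 4\right) + 3} + 3 = \frac{1}{-7 + 3} + 3 = \frac{1}{-4} + 3 = - \frac{1}{4} + 3 = \frac{11}{4} \approx 2.75$)
$\left(w + 8\right) 22 - 4513 = \left(\frac{11}{4} + 8\right) 22 - 4513 = \frac{43}{4} \cdot 22 - 4513 = \frac{473}{2} - 4513 = - \frac{8553}{2}$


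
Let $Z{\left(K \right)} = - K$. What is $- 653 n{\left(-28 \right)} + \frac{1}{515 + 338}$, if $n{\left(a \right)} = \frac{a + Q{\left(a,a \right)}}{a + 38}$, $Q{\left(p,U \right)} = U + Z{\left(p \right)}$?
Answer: $\frac{7798131}{4265} \approx 1828.4$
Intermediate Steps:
$Q{\left(p,U \right)} = U - p$
$n{\left(a \right)} = \frac{a}{38 + a}$ ($n{\left(a \right)} = \frac{a + \left(a - a\right)}{a + 38} = \frac{a + 0}{38 + a} = \frac{a}{38 + a}$)
$- 653 n{\left(-28 \right)} + \frac{1}{515 + 338} = - 653 \left(- \frac{28}{38 - 28}\right) + \frac{1}{515 + 338} = - 653 \left(- \frac{28}{10}\right) + \frac{1}{853} = - 653 \left(\left(-28\right) \frac{1}{10}\right) + \frac{1}{853} = \left(-653\right) \left(- \frac{14}{5}\right) + \frac{1}{853} = \frac{9142}{5} + \frac{1}{853} = \frac{7798131}{4265}$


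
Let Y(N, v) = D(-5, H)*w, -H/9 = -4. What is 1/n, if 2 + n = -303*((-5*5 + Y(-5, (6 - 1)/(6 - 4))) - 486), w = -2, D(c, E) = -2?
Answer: 1/153619 ≈ 6.5096e-6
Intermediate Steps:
H = 36 (H = -9*(-4) = 36)
Y(N, v) = 4 (Y(N, v) = -2*(-2) = 4)
n = 153619 (n = -2 - 303*((-5*5 + 4) - 486) = -2 - 303*((-25 + 4) - 486) = -2 - 303*(-21 - 486) = -2 - 303*(-507) = -2 + 153621 = 153619)
1/n = 1/153619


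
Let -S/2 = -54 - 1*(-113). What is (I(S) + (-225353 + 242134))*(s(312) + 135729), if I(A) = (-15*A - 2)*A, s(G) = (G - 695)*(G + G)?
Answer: 19810283709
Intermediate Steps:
s(G) = 2*G*(-695 + G) (s(G) = (-695 + G)*(2*G) = 2*G*(-695 + G))
S = -118 (S = -2*(-54 - 1*(-113)) = -2*(-54 + 113) = -2*59 = -118)
I(A) = A*(-2 - 15*A) (I(A) = (-2 - 15*A)*A = A*(-2 - 15*A))
(I(S) + (-225353 + 242134))*(s(312) + 135729) = (-1*(-118)*(2 + 15*(-118)) + (-225353 + 242134))*(2*312*(-695 + 312) + 135729) = (-1*(-118)*(2 - 1770) + 16781)*(2*312*(-383) + 135729) = (-1*(-118)*(-1768) + 16781)*(-238992 + 135729) = (-208624 + 16781)*(-103263) = -191843*(-103263) = 19810283709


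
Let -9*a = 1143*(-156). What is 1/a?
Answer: 1/19812 ≈ 5.0474e-5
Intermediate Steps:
a = 19812 (a = -127*(-156) = -1/9*(-178308) = 19812)
1/a = 1/19812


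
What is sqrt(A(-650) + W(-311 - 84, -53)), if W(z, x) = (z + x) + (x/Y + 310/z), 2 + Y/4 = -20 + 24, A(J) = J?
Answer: I*sqrt(110381802)/316 ≈ 33.248*I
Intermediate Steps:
Y = 8 (Y = -8 + 4*(-20 + 24) = -8 + 4*4 = -8 + 16 = 8)
W(z, x) = z + 310/z + 9*x/8 (W(z, x) = (z + x) + (x/8 + 310/z) = (x + z) + (x*(1/8) + 310/z) = (x + z) + (x/8 + 310/z) = (x + z) + (310/z + x/8) = z + 310/z + 9*x/8)
sqrt(A(-650) + W(-311 - 84, -53)) = sqrt(-650 + ((-311 - 84) + 310/(-311 - 84) + (9/8)*(-53))) = sqrt(-650 + (-395 + 310/(-395) - 477/8)) = sqrt(-650 + (-395 + 310*(-1/395) - 477/8)) = sqrt(-650 + (-395 - 62/79 - 477/8)) = sqrt(-650 - 287819/632) = sqrt(-698619/632) = I*sqrt(110381802)/316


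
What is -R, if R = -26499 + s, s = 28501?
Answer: -2002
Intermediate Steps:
R = 2002 (R = -26499 + 28501 = 2002)
-R = -1*2002 = -2002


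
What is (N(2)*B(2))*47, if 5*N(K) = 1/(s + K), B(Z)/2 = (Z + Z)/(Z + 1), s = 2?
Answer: 94/15 ≈ 6.2667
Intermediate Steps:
B(Z) = 4*Z/(1 + Z) (B(Z) = 2*((Z + Z)/(Z + 1)) = 2*((2*Z)/(1 + Z)) = 2*(2*Z/(1 + Z)) = 4*Z/(1 + Z))
N(K) = 1/(5*(2 + K))
(N(2)*B(2))*47 = ((1/(5*(2 + 2)))*(4*2/(1 + 2)))*47 = (((1/5)/4)*(4*2/3))*47 = (((1/5)*(1/4))*(4*2*(1/3)))*47 = ((1/20)*(8/3))*47 = (2/15)*47 = 94/15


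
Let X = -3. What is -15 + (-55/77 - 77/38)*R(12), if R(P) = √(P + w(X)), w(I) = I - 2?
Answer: -15 - 729*√7/266 ≈ -22.251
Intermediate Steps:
w(I) = -2 + I
R(P) = √(-5 + P) (R(P) = √(P + (-2 - 3)) = √(P - 5) = √(-5 + P))
-15 + (-55/77 - 77/38)*R(12) = -15 + (-55/77 - 77/38)*√(-5 + 12) = -15 + (-55*1/77 - 77*1/38)*√7 = -15 + (-5/7 - 77/38)*√7 = -15 - 729*√7/266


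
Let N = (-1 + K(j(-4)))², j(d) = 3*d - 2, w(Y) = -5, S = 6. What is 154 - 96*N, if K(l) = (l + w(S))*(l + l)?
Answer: -27068102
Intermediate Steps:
j(d) = -2 + 3*d
K(l) = 2*l*(-5 + l) (K(l) = (l - 5)*(l + l) = (-5 + l)*(2*l) = 2*l*(-5 + l))
N = 281961 (N = (-1 + 2*(-2 + 3*(-4))*(-5 + (-2 + 3*(-4))))² = (-1 + 2*(-2 - 12)*(-5 + (-2 - 12)))² = (-1 + 2*(-14)*(-5 - 14))² = (-1 + 2*(-14)*(-19))² = (-1 + 532)² = 531² = 281961)
154 - 96*N = 154 - 96*281961 = 154 - 27068256 = -27068102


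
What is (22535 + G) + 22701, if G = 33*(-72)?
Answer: 42860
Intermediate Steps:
G = -2376
(22535 + G) + 22701 = (22535 - 2376) + 22701 = 20159 + 22701 = 42860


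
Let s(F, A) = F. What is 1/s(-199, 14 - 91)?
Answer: -1/199 ≈ -0.0050251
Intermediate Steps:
1/s(-199, 14 - 91) = 1/(-199) = -1/199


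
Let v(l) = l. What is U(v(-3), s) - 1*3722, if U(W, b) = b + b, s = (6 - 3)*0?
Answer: -3722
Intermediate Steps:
s = 0 (s = 3*0 = 0)
U(W, b) = 2*b
U(v(-3), s) - 1*3722 = 2*0 - 1*3722 = 0 - 3722 = -3722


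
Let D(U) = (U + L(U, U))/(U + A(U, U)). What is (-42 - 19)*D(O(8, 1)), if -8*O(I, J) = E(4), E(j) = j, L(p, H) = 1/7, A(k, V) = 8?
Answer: 61/21 ≈ 2.9048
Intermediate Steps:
L(p, H) = ⅐
O(I, J) = -½ (O(I, J) = -⅛*4 = -½)
D(U) = (⅐ + U)/(8 + U) (D(U) = (U + ⅐)/(U + 8) = (⅐ + U)/(8 + U))
(-42 - 19)*D(O(8, 1)) = (-42 - 19)*((⅐ - ½)/(8 - ½)) = -61*(-5)/(15/2*14) = -122*(-5)/(15*14) = -61*(-1/21) = 61/21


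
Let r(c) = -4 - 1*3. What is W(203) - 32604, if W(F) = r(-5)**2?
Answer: -32555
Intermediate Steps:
r(c) = -7 (r(c) = -4 - 3 = -7)
W(F) = 49 (W(F) = (-7)**2 = 49)
W(203) - 32604 = 49 - 32604 = -32555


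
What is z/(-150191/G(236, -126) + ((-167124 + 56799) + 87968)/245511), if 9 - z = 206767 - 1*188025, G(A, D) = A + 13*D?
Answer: -6448018903326/36842198087 ≈ -175.02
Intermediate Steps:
z = -18733 (z = 9 - (206767 - 1*188025) = 9 - (206767 - 188025) = 9 - 1*18742 = 9 - 18742 = -18733)
z/(-150191/G(236, -126) + ((-167124 + 56799) + 87968)/245511) = -18733/(-150191/(236 + 13*(-126)) + ((-167124 + 56799) + 87968)/245511) = -18733/(-150191/(236 - 1638) + (-110325 + 87968)*(1/245511)) = -18733/(-150191/(-1402) - 22357*1/245511) = -18733/(-150191*(-1/1402) - 22357/245511) = -18733/(150191/1402 - 22357/245511) = -18733/36842198087/344206422 = -18733*344206422/36842198087 = -6448018903326/36842198087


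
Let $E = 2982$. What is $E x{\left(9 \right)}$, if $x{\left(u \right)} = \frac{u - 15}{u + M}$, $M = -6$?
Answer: $-5964$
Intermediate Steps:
$x{\left(u \right)} = \frac{-15 + u}{-6 + u}$ ($x{\left(u \right)} = \frac{u - 15}{u - 6} = \frac{-15 + u}{-6 + u}$)
$E x{\left(9 \right)} = 2982 \frac{-15 + 9}{-6 + 9} = 2982 \cdot \frac{1}{3} \left(-6\right) = 2982 \left(-2\right) = -5964$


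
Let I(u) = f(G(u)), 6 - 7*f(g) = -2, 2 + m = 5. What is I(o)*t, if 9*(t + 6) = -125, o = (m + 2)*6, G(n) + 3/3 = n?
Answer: -1432/63 ≈ -22.730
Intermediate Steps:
m = 3 (m = -2 + 5 = 3)
G(n) = -1 + n
o = 30 (o = (3 + 2)*6 = 5*6 = 30)
t = -179/9 (t = -6 + (⅑)*(-125) = -6 - 125/9 = -179/9 ≈ -19.889)
f(g) = 8/7 (f(g) = 6/7 - ⅐*(-2) = 6/7 + 2/7 = 8/7)
I(u) = 8/7
I(o)*t = (8/7)*(-179/9) = -1432/63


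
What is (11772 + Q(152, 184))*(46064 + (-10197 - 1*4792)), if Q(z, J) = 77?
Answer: 368207675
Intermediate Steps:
(11772 + Q(152, 184))*(46064 + (-10197 - 1*4792)) = (11772 + 77)*(46064 + (-10197 - 1*4792)) = 11849*(46064 + (-10197 - 4792)) = 11849*(46064 - 14989) = 11849*31075 = 368207675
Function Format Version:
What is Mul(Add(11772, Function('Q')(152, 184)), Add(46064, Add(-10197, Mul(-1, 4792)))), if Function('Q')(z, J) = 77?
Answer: 368207675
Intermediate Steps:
Mul(Add(11772, Function('Q')(152, 184)), Add(46064, Add(-10197, Mul(-1, 4792)))) = Mul(Add(11772, 77), Add(46064, Add(-10197, Mul(-1, 4792)))) = Mul(11849, Add(46064, Add(-10197, -4792))) = Mul(11849, Add(46064, -14989)) = Mul(11849, 31075) = 368207675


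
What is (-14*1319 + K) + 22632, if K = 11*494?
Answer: 9600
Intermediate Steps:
K = 5434
(-14*1319 + K) + 22632 = (-14*1319 + 5434) + 22632 = (-18466 + 5434) + 22632 = -13032 + 22632 = 9600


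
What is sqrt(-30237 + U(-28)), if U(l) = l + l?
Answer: I*sqrt(30293) ≈ 174.05*I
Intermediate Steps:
U(l) = 2*l
sqrt(-30237 + U(-28)) = sqrt(-30237 + 2*(-28)) = sqrt(-30237 - 56) = sqrt(-30293) = I*sqrt(30293)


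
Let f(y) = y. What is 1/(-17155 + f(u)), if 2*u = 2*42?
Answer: -1/17113 ≈ -5.8435e-5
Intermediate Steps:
u = 42 (u = (2*42)/2 = (1/2)*84 = 42)
1/(-17155 + f(u)) = 1/(-17155 + 42) = 1/(-17113) = -1/17113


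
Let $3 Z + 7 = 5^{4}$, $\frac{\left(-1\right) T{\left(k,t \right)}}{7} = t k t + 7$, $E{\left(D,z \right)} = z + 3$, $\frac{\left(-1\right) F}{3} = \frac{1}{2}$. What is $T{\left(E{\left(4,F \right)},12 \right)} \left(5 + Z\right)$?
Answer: $-329371$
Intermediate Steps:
$F = - \frac{3}{2} \approx -1.5$
$E{\left(D,z \right)} = 3 + z$
$T{\left(k,t \right)} = -49 - 7 k t^{2}$ ($T{\left(k,t \right)} = - 7 \left(t k t + 7\right) = - 7 \left(k t t + 7\right) = - 7 \left(k t^{2} + 7\right) = - 7 \left(7 + k t^{2}\right) = -49 - 7 k t^{2}$)
$Z = 206$ ($Z = - \frac{7}{3} + \frac{5^{4}}{3} = - \frac{7}{3} + \frac{1}{3} \cdot 625 = - \frac{7}{3} + \frac{625}{3} = 206$)
$T{\left(E{\left(4,F \right)},12 \right)} \left(5 + Z\right) = \left(-49 - 7 \left(3 - \frac{3}{2}\right) 12^{2}\right) \left(5 + 206\right) = \left(-49 - \frac{21}{2} \cdot 144\right) 211 = \left(-49 - 1512\right) 211 = \left(-1561\right) 211 = -329371$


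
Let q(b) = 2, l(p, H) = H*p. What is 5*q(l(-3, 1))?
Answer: 10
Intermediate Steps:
5*q(l(-3, 1)) = 5*2 = 10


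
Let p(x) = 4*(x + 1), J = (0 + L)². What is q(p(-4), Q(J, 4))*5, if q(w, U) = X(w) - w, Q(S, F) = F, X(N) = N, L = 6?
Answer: 0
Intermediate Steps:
J = 36 (J = (0 + 6)² = 6² = 36)
p(x) = 4 + 4*x (p(x) = 4*(1 + x) = 4 + 4*x)
q(w, U) = 0 (q(w, U) = w - w = 0)
q(p(-4), Q(J, 4))*5 = 0*5 = 0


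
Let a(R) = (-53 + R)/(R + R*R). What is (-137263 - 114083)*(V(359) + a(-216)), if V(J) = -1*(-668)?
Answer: -1299527982041/7740 ≈ -1.6790e+8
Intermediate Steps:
V(J) = 668
a(R) = (-53 + R)/(R + R²)
(-137263 - 114083)*(V(359) + a(-216)) = (-137263 - 114083)*(668 + (-53 - 216)/((-216)*(1 - 216))) = -251346*(668 - 1/216*(-269)/(-215)) = -251346*(668 - 1/216*(-1/215)*(-269)) = -251346*(668 - 269/46440) = -251346*31021651/46440 = -1299527982041/7740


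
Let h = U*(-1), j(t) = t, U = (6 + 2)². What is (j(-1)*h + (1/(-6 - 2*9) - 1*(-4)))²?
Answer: 2660161/576 ≈ 4618.3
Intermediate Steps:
U = 64 (U = 8² = 64)
h = -64 (h = 64*(-1) = -64)
(j(-1)*h + (1/(-6 - 2*9) - 1*(-4)))² = (-1*(-64) + (1/(-6 - 2*9) - 1*(-4)))² = (64 + (1/(-6 - 18) + 4))² = (64 + (1/(-24) + 4))² = (64 + (-1/24 + 4))² = (64 + 95/24)² = (1631/24)² = 2660161/576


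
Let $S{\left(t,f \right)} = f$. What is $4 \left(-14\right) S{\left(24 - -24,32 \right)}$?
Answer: $-1792$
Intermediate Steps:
$4 \left(-14\right) S{\left(24 - -24,32 \right)} = 4 \left(-14\right) 32 = \left(-56\right) 32 = -1792$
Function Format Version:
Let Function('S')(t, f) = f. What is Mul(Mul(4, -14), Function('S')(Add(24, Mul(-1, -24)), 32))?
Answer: -1792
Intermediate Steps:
Mul(Mul(4, -14), Function('S')(Add(24, Mul(-1, -24)), 32)) = Mul(Mul(4, -14), 32) = Mul(-56, 32) = -1792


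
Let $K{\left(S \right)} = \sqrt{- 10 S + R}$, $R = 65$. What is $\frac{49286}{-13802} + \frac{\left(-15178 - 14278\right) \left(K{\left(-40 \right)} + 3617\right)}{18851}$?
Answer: $- \frac{105101902335}{18584393} - \frac{4208 \sqrt{465}}{2693} \approx -5689.1$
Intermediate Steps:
$K{\left(S \right)} = \sqrt{65 - 10 S}$ ($K{\left(S \right)} = \sqrt{- 10 S + 65} = \sqrt{65 - 10 S}$)
$\frac{49286}{-13802} + \frac{\left(-15178 - 14278\right) \left(K{\left(-40 \right)} + 3617\right)}{18851} = \frac{49286}{-13802} + \frac{\left(-15178 - 14278\right) \left(\sqrt{65 - -400} + 3617\right)}{18851} = 49286 \left(- \frac{1}{13802}\right) + - 29456 \left(\sqrt{65 + 400} + 3617\right) \frac{1}{18851} = - \frac{24643}{6901} + - 29456 \left(\sqrt{465} + 3617\right) \frac{1}{18851} = - \frac{24643}{6901} + - 29456 \left(3617 + \sqrt{465}\right) \frac{1}{18851} = - \frac{24643}{6901} + \left(-106542352 - 29456 \sqrt{465}\right) \frac{1}{18851} = - \frac{24643}{6901} - \left(\frac{15220336}{2693} + \frac{4208 \sqrt{465}}{2693}\right) = - \frac{105101902335}{18584393} - \frac{4208 \sqrt{465}}{2693}$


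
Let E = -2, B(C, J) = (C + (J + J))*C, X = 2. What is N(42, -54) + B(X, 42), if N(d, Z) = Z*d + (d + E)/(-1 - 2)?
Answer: -6328/3 ≈ -2109.3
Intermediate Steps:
B(C, J) = C*(C + 2*J) (B(C, J) = (C + 2*J)*C = C*(C + 2*J))
N(d, Z) = 2/3 - d/3 + Z*d (N(d, Z) = Z*d + (d - 2)/(-1 - 2) = Z*d + (-2 + d)/(-3) = Z*d + (-2 + d)*(-1/3) = Z*d + (2/3 - d/3) = 2/3 - d/3 + Z*d)
N(42, -54) + B(X, 42) = (2/3 - 1/3*42 - 54*42) + 2*(2 + 2*42) = (2/3 - 14 - 2268) + 2*(2 + 84) = -6844/3 + 2*86 = -6844/3 + 172 = -6328/3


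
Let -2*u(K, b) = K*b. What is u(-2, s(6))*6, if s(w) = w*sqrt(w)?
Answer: 36*sqrt(6) ≈ 88.182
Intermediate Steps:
s(w) = w**(3/2)
u(K, b) = -K*b/2
u(-2, s(6))*6 = -1/2*(-2)*6**(3/2)*6 = -1/2*(-2)*6*sqrt(6)*6 = (6*sqrt(6))*6 = 36*sqrt(6)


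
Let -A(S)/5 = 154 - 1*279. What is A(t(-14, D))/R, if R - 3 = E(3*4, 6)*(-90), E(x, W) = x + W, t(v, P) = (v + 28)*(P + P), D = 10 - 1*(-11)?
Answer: -625/1617 ≈ -0.38652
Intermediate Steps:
D = 21 (D = 10 + 11 = 21)
t(v, P) = 2*P*(28 + v) (t(v, P) = (28 + v)*(2*P) = 2*P*(28 + v))
E(x, W) = W + x
A(S) = 625 (A(S) = -5*(154 - 1*279) = -5*(154 - 279) = -5*(-125) = 625)
R = -1617 (R = 3 + (6 + 3*4)*(-90) = 3 + (6 + 12)*(-90) = 3 + 18*(-90) = 3 - 1620 = -1617)
A(t(-14, D))/R = 625/(-1617) = 625*(-1/1617) = -625/1617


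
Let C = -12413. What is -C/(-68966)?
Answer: -12413/68966 ≈ -0.17999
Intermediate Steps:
-C/(-68966) = -1*(-12413)/(-68966) = 12413*(-1/68966) = -12413/68966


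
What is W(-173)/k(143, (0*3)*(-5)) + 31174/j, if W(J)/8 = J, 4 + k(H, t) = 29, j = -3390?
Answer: -547111/8475 ≈ -64.556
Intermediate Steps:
k(H, t) = 25 (k(H, t) = -4 + 29 = 25)
W(J) = 8*J
W(-173)/k(143, (0*3)*(-5)) + 31174/j = (8*(-173))/25 + 31174/(-3390) = -1384*1/25 + 31174*(-1/3390) = -1384/25 - 15587/1695 = -547111/8475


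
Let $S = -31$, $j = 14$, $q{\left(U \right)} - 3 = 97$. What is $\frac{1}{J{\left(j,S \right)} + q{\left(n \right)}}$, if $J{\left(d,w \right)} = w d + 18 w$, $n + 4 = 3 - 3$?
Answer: $- \frac{1}{892} \approx -0.0011211$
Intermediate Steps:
$n = -4$ ($n = -4 + \left(3 - 3\right) = -4 + 0 = -4$)
$q{\left(U \right)} = 100$ ($q{\left(U \right)} = 3 + 97 = 100$)
$J{\left(d,w \right)} = 18 w + d w$ ($J{\left(d,w \right)} = d w + 18 w = 18 w + d w$)
$\frac{1}{J{\left(j,S \right)} + q{\left(n \right)}} = \frac{1}{- 31 \left(18 + 14\right) + 100} = \frac{1}{\left(-31\right) 32 + 100} = \frac{1}{-992 + 100} = \frac{1}{-892} = - \frac{1}{892}$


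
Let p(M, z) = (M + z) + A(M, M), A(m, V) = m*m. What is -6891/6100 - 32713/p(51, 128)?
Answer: -5467657/423950 ≈ -12.897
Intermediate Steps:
A(m, V) = m²
p(M, z) = M + z + M² (p(M, z) = (M + z) + M² = M + z + M²)
-6891/6100 - 32713/p(51, 128) = -6891/6100 - 32713/(51 + 128 + 51²) = -6891*1/6100 - 32713/(51 + 128 + 2601) = -6891/6100 - 32713/2780 = -5467657/423950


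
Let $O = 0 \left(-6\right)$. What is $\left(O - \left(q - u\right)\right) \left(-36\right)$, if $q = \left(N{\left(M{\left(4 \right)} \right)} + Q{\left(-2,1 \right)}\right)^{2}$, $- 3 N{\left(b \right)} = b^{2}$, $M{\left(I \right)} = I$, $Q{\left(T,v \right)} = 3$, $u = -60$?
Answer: $2356$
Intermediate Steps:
$N{\left(b \right)} = - \frac{b^{2}}{3}$
$q = \frac{49}{9}$ ($q = \left(- \frac{4^{2}}{3} + 3\right)^{2} = \left(\left(- \frac{1}{3}\right) 16 + 3\right)^{2} = \left(- \frac{16}{3} + 3\right)^{2} = \left(- \frac{7}{3}\right)^{2} = \frac{49}{9} \approx 5.4444$)
$O = 0$
$\left(O - \left(q - u\right)\right) \left(-36\right) = \left(0 - \frac{589}{9}\right) \left(-36\right) = \left(- \frac{589}{9}\right) \left(-36\right) = 2356$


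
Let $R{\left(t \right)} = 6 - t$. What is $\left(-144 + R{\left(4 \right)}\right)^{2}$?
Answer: $20164$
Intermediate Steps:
$\left(-144 + R{\left(4 \right)}\right)^{2} = \left(-144 + \left(6 - 4\right)\right)^{2} = \left(-144 + 2\right)^{2} = \left(-142\right)^{2} = 20164$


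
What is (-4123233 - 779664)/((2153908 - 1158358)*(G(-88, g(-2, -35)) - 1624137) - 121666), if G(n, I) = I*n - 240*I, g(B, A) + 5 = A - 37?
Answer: 4902897/1591766101216 ≈ 3.0802e-6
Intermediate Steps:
g(B, A) = -42 + A (g(B, A) = -5 + (A - 37) = -5 + (-37 + A) = -42 + A)
G(n, I) = -240*I + I*n
(-4123233 - 779664)/((2153908 - 1158358)*(G(-88, g(-2, -35)) - 1624137) - 121666) = (-4123233 - 779664)/((2153908 - 1158358)*((-42 - 35)*(-240 - 88) - 1624137) - 121666) = -4902897/(995550*(-77*(-328) - 1624137) - 121666) = -4902897/(995550*(25256 - 1624137) - 121666) = -4902897/(995550*(-1598881) - 121666) = -4902897/(-1591765979550 - 121666) = -4902897/(-1591766101216) = -4902897*(-1/1591766101216) = 4902897/1591766101216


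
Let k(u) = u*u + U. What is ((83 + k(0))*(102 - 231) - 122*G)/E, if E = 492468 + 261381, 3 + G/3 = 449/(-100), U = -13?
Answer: -34937/4188050 ≈ -0.0083421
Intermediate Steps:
k(u) = -13 + u**2 (k(u) = u*u - 13 = u**2 - 13 = -13 + u**2)
G = -2247/100 (G = -9 + 3*(449/(-100)) = -9 + 3*(449*(-1/100)) = -9 + 3*(-449/100) = -9 - 1347/100 = -2247/100 ≈ -22.470)
E = 753849
((83 + k(0))*(102 - 231) - 122*G)/E = ((83 + (-13 + 0**2))*(102 - 231) - 122*(-2247/100))/753849 = ((83 + (-13 + 0))*(-129) + 137067/50)*(1/753849) = ((83 - 13)*(-129) + 137067/50)*(1/753849) = (70*(-129) + 137067/50)*(1/753849) = (-9030 + 137067/50)*(1/753849) = -314433/50*1/753849 = -34937/4188050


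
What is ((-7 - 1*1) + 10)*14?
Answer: 28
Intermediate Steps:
((-7 - 1*1) + 10)*14 = ((-7 - 1) + 10)*14 = (-8 + 10)*14 = 2*14 = 28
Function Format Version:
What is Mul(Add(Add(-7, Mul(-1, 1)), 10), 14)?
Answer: 28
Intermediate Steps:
Mul(Add(Add(-7, Mul(-1, 1)), 10), 14) = Mul(Add(Add(-7, -1), 10), 14) = Mul(Add(-8, 10), 14) = Mul(2, 14) = 28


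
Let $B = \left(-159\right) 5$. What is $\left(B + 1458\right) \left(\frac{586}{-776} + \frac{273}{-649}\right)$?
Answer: $- \frac{196301703}{251812} \approx -779.56$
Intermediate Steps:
$B = -795$
$\left(B + 1458\right) \left(\frac{586}{-776} + \frac{273}{-649}\right) = \left(-795 + 1458\right) \left(\frac{586}{-776} + \frac{273}{-649}\right) = 663 \left(586 \left(- \frac{1}{776}\right) + 273 \left(- \frac{1}{649}\right)\right) = 663 \left(- \frac{293}{388} - \frac{273}{649}\right) = 663 \left(- \frac{296081}{251812}\right) = - \frac{196301703}{251812}$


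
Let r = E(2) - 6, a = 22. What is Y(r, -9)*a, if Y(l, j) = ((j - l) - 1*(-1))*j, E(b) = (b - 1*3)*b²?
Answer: -396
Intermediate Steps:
E(b) = b²*(-3 + b) (E(b) = (b - 3)*b² = (-3 + b)*b² = b²*(-3 + b))
r = -10 (r = 2²*(-3 + 2) - 6 = 4*(-1) - 6 = -4 - 6 = -10)
Y(l, j) = j*(1 + j - l) (Y(l, j) = ((j - l) + 1)*j = (1 + j - l)*j = j*(1 + j - l))
Y(r, -9)*a = -9*(1 - 9 - 1*(-10))*22 = -9*(1 - 9 + 10)*22 = -9*2*22 = -18*22 = -396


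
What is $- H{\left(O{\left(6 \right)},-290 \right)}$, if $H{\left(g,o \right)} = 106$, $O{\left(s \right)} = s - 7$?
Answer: $-106$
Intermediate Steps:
$O{\left(s \right)} = -7 + s$
$- H{\left(O{\left(6 \right)},-290 \right)} = \left(-1\right) 106 = -106$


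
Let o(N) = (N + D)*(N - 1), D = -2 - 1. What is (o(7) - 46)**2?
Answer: 484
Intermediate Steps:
D = -3
o(N) = (-1 + N)*(-3 + N) (o(N) = (N - 3)*(N - 1) = (-3 + N)*(-1 + N) = (-1 + N)*(-3 + N))
(o(7) - 46)**2 = ((3 + 7**2 - 4*7) - 46)**2 = ((3 + 49 - 28) - 46)**2 = (24 - 46)**2 = (-22)**2 = 484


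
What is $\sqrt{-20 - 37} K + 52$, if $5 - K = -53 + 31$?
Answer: $52 + 27 i \sqrt{57} \approx 52.0 + 203.85 i$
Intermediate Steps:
$K = 27$ ($K = 5 - \left(-53 + 31\right) = 5 - -22 = 5 + 22 = 27$)
$\sqrt{-20 - 37} K + 52 = \sqrt{-20 - 37} \cdot 27 + 52 = \sqrt{-57} \cdot 27 + 52 = i \sqrt{57} \cdot 27 + 52 = 27 i \sqrt{57} + 52 = 52 + 27 i \sqrt{57}$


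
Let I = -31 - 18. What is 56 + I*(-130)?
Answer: 6426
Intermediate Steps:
I = -49
56 + I*(-130) = 56 - 49*(-130) = 56 + 6370 = 6426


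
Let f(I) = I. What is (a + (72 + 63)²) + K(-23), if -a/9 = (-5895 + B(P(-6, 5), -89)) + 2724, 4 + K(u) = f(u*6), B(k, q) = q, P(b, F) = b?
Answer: 47423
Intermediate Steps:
K(u) = -4 + 6*u (K(u) = -4 + u*6 = -4 + 6*u)
a = 29340 (a = -9*((-5895 - 89) + 2724) = -9*(-5984 + 2724) = -9*(-3260) = 29340)
(a + (72 + 63)²) + K(-23) = (29340 + (72 + 63)²) + (-4 + 6*(-23)) = (29340 + 135²) + (-4 - 138) = (29340 + 18225) - 142 = 47565 - 142 = 47423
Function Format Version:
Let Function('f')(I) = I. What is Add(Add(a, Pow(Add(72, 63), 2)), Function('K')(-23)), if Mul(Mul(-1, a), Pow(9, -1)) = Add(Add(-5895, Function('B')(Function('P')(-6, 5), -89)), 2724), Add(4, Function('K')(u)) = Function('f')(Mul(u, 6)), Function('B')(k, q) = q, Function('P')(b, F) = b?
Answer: 47423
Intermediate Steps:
Function('K')(u) = Add(-4, Mul(6, u)) (Function('K')(u) = Add(-4, Mul(u, 6)) = Add(-4, Mul(6, u)))
a = 29340 (a = Mul(-9, Add(Add(-5895, -89), 2724)) = Mul(-9, Add(-5984, 2724)) = Mul(-9, -3260) = 29340)
Add(Add(a, Pow(Add(72, 63), 2)), Function('K')(-23)) = Add(Add(29340, Pow(Add(72, 63), 2)), Add(-4, Mul(6, -23))) = Add(Add(29340, Pow(135, 2)), Add(-4, -138)) = Add(Add(29340, 18225), -142) = Add(47565, -142) = 47423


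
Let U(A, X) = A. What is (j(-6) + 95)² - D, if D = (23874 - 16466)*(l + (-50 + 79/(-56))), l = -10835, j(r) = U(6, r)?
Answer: 564597121/7 ≈ 8.0657e+7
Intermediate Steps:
j(r) = 6
D = -564525714/7 (D = (23874 - 16466)*(-10835 + (-50 + 79/(-56))) = 7408*(-10835 + (-50 - 1/56*79)) = 7408*(-10835 + (-50 - 79/56)) = 7408*(-10835 - 2879/56) = 7408*(-609639/56) = -564525714/7 ≈ -8.0647e+7)
(j(-6) + 95)² - D = (6 + 95)² - 1*(-564525714/7) = 101² + 564525714/7 = 10201 + 564525714/7 = 564597121/7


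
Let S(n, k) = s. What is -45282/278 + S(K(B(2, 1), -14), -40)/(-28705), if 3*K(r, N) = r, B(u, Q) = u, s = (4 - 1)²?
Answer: -649911156/3989995 ≈ -162.89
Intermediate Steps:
s = 9 (s = 3² = 9)
K(r, N) = r/3
S(n, k) = 9
-45282/278 + S(K(B(2, 1), -14), -40)/(-28705) = -45282/278 + 9/(-28705) = -45282*1/278 + 9*(-1/28705) = -22641/139 - 9/28705 = -649911156/3989995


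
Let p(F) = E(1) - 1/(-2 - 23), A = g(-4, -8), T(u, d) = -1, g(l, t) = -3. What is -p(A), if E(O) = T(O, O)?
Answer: 24/25 ≈ 0.96000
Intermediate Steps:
E(O) = -1
A = -3
p(F) = -24/25 (p(F) = -1 - 1/(-2 - 23) = -1 - 1/(-25) = -1 - 1*(-1/25) = -1 + 1/25 = -24/25)
-p(A) = -1*(-24/25) = 24/25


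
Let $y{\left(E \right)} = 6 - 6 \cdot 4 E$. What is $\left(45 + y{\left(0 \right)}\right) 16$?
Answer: $816$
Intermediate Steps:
$y{\left(E \right)} = 6 - 24 E$
$\left(45 + y{\left(0 \right)}\right) 16 = \left(45 + \left(6 - 0\right)\right) 16 = \left(45 + \left(6 + 0\right)\right) 16 = \left(45 + 6\right) 16 = 51 \cdot 16 = 816$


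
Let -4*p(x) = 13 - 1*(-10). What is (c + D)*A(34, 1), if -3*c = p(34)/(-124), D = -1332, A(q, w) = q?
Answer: -33694663/744 ≈ -45289.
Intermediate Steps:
p(x) = -23/4 (p(x) = -(13 - 1*(-10))/4 = -(13 + 10)/4 = -¼*23 = -23/4)
c = -23/1488 (c = -(-23)/(12*(-124)) = -(-23)*(-1)/(12*124) = -⅓*23/496 = -23/1488 ≈ -0.015457)
(c + D)*A(34, 1) = (-23/1488 - 1332)*34 = -1982039/1488*34 = -33694663/744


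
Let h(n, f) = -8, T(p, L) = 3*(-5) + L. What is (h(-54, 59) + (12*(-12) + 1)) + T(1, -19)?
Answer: -185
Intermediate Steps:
T(p, L) = -15 + L
(h(-54, 59) + (12*(-12) + 1)) + T(1, -19) = (-8 + (12*(-12) + 1)) + (-15 - 19) = (-8 + (-144 + 1)) - 34 = (-8 - 143) - 34 = -151 - 34 = -185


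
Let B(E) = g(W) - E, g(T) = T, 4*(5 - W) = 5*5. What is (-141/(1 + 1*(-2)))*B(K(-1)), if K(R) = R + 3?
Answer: -1833/4 ≈ -458.25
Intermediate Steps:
W = -5/4 (W = 5 - 5*5/4 = 5 - ¼*25 = 5 - 25/4 = -5/4 ≈ -1.2500)
K(R) = 3 + R
B(E) = -5/4 - E
(-141/(1 + 1*(-2)))*B(K(-1)) = (-141/(1 + 1*(-2)))*(-5/4 - (3 - 1)) = (-141/(1 - 2))*(-5/4 - 1*2) = (-141/(-1))*(-5/4 - 2) = -141*(-1)*(-13/4) = 141*(-13/4) = -1833/4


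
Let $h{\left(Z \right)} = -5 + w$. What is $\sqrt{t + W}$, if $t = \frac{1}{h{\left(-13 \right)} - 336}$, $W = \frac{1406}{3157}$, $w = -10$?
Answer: $\frac{\sqrt{60373239927}}{369369} \approx 0.66521$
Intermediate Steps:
$W = \frac{1406}{3157}$ ($W = 1406 \cdot \frac{1}{3157} = \frac{1406}{3157} \approx 0.44536$)
$h{\left(Z \right)} = -15$ ($h{\left(Z \right)} = -5 - 10 = -15$)
$t = - \frac{1}{351}$ ($t = \frac{1}{-15 - 336} = \frac{1}{-351} = - \frac{1}{351} \approx -0.002849$)
$\sqrt{t + W} = \sqrt{- \frac{1}{351} + \frac{1406}{3157}} = \sqrt{\frac{490349}{1108107}} = \frac{\sqrt{60373239927}}{369369}$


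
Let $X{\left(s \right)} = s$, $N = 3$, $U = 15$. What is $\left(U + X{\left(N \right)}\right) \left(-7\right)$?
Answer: $-126$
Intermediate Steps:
$\left(U + X{\left(N \right)}\right) \left(-7\right) = \left(15 + 3\right) \left(-7\right) = 18 \left(-7\right) = -126$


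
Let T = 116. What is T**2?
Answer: 13456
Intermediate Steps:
T**2 = 116**2 = 13456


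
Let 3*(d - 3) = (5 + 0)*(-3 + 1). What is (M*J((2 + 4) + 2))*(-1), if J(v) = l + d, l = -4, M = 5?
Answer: 65/3 ≈ 21.667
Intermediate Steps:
d = -⅓ (d = 3 + ((5 + 0)*(-3 + 1))/3 = 3 + (5*(-2))/3 = 3 + (⅓)*(-10) = 3 - 10/3 = -⅓ ≈ -0.33333)
J(v) = -13/3 (J(v) = -4 - ⅓ = -13/3)
(M*J((2 + 4) + 2))*(-1) = (5*(-13/3))*(-1) = -65/3*(-1) = 65/3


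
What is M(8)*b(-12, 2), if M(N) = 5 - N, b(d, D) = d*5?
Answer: 180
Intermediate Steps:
b(d, D) = 5*d
M(8)*b(-12, 2) = (5 - 1*8)*(5*(-12)) = (5 - 8)*(-60) = -3*(-60) = 180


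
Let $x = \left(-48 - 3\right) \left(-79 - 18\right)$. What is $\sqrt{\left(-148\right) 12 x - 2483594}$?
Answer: $i \sqrt{11269466} \approx 3357.0 i$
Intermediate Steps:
$x = 4947$ ($x = \left(-51\right) \left(-97\right) = 4947$)
$\sqrt{\left(-148\right) 12 x - 2483594} = \sqrt{\left(-148\right) 12 \cdot 4947 - 2483594} = \sqrt{\left(-1776\right) 4947 - 2483594} = \sqrt{-8785872 - 2483594} = \sqrt{-11269466} = i \sqrt{11269466}$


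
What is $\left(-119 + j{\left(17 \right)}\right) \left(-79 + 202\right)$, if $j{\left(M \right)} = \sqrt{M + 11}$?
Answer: $-14637 + 246 \sqrt{7} \approx -13986.0$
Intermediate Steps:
$j{\left(M \right)} = \sqrt{11 + M}$
$\left(-119 + j{\left(17 \right)}\right) \left(-79 + 202\right) = \left(-119 + \sqrt{11 + 17}\right) \left(-79 + 202\right) = \left(-119 + \sqrt{28}\right) 123 = \left(-119 + 2 \sqrt{7}\right) 123 = -14637 + 246 \sqrt{7}$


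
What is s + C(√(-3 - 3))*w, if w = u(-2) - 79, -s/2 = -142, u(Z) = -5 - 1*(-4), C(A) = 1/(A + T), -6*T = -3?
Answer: 4*(-31*I + 142*√6)/(-I + 2*√6) ≈ 277.6 + 31.353*I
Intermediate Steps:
T = ½ (T = -⅙*(-3) = ½ ≈ 0.50000)
C(A) = 1/(½ + A) (C(A) = 1/(A + ½) = 1/(½ + A))
u(Z) = -1 (u(Z) = -5 + 4 = -1)
s = 284 (s = -2*(-142) = 284)
w = -80 (w = -1 - 79 = -80)
s + C(√(-3 - 3))*w = 284 + (2/(1 + 2*√(-3 - 3)))*(-80) = 284 + (2/(1 + 2*√(-6)))*(-80) = 284 + (2/(1 + 2*(I*√6)))*(-80) = 284 + (2/(1 + 2*I*√6))*(-80) = 284 - 160/(1 + 2*I*√6)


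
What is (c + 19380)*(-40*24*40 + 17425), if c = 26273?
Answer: -957571675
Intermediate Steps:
(c + 19380)*(-40*24*40 + 17425) = (26273 + 19380)*(-40*24*40 + 17425) = 45653*(-960*40 + 17425) = 45653*(-38400 + 17425) = 45653*(-20975) = -957571675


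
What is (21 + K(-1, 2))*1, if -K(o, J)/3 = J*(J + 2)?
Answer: -3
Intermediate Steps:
K(o, J) = -3*J*(2 + J) (K(o, J) = -3*J*(J + 2) = -3*J*(2 + J))
(21 + K(-1, 2))*1 = (21 - 3*2*(2 + 2))*1 = (21 - 3*2*4)*1 = (21 - 24)*1 = -3*1 = -3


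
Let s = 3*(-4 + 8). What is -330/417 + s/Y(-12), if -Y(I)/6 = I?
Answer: -521/834 ≈ -0.62470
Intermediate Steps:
Y(I) = -6*I
s = 12 (s = 3*4 = 12)
-330/417 + s/Y(-12) = -330/417 + 12/((-6*(-12))) = -330*1/417 + 12/72 = -110/139 + 12*(1/72) = -110/139 + ⅙ = -521/834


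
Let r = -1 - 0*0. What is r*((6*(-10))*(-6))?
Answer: -360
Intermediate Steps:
r = -1 (r = -1 - 1*0 = -1 + 0 = -1)
r*((6*(-10))*(-6)) = -6*(-10)*(-6) = -(-60)*(-6) = -1*360 = -360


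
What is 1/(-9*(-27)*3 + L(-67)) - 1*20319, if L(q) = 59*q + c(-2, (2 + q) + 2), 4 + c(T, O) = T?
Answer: -65630371/3230 ≈ -20319.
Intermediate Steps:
c(T, O) = -4 + T
L(q) = -6 + 59*q (L(q) = 59*q + (-4 - 2) = 59*q - 6 = -6 + 59*q)
1/(-9*(-27)*3 + L(-67)) - 1*20319 = 1/(-9*(-27)*3 + (-6 + 59*(-67))) - 1*20319 = 1/(243*3 + (-6 - 3953)) - 20319 = 1/(729 - 3959) - 20319 = 1/(-3230) - 20319 = -1/3230 - 20319 = -65630371/3230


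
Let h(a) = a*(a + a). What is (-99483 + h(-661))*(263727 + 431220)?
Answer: 538138463973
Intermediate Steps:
h(a) = 2*a**2 (h(a) = a*(2*a) = 2*a**2)
(-99483 + h(-661))*(263727 + 431220) = (-99483 + 2*(-661)**2)*(263727 + 431220) = (-99483 + 2*436921)*694947 = (-99483 + 873842)*694947 = 774359*694947 = 538138463973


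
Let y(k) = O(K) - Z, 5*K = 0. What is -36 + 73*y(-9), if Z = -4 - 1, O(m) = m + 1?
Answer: 402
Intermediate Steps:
K = 0 (K = (1/5)*0 = 0)
O(m) = 1 + m
Z = -5
y(k) = 6 (y(k) = (1 + 0) - 1*(-5) = 1 + 5 = 6)
-36 + 73*y(-9) = -36 + 73*6 = -36 + 438 = 402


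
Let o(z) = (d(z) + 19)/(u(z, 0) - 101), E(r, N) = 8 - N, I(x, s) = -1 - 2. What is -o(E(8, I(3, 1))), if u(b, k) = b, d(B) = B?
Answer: 1/3 ≈ 0.33333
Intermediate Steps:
I(x, s) = -3
o(z) = (19 + z)/(-101 + z) (o(z) = (z + 19)/(z - 101) = (19 + z)/(-101 + z))
-o(E(8, I(3, 1))) = -(19 + (8 - 1*(-3)))/(-101 + (8 - 1*(-3))) = -(19 + (8 + 3))/(-101 + (8 + 3)) = -(19 + 11)/(-101 + 11) = -30/(-90) = -(-1)*30/90 = -1*(-1/3) = 1/3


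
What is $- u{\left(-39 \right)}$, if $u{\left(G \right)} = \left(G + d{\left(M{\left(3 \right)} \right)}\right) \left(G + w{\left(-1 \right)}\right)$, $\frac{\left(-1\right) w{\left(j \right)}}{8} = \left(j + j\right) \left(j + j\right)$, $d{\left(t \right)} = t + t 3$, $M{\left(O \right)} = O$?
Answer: $-1917$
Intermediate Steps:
$d{\left(t \right)} = 4 t$ ($d{\left(t \right)} = t + 3 t = 4 t$)
$w{\left(j \right)} = - 32 j^{2}$ ($w{\left(j \right)} = - 8 \left(j + j\right) \left(j + j\right) = - 8 \cdot 2 j 2 j = - 8 \cdot 4 j^{2} = - 32 j^{2}$)
$u{\left(G \right)} = \left(-32 + G\right) \left(12 + G\right)$ ($u{\left(G \right)} = \left(G + 4 \cdot 3\right) \left(G - 32 \left(-1\right)^{2}\right) = \left(G + 12\right) \left(G - 32\right) = \left(12 + G\right) \left(G - 32\right) = \left(12 + G\right) \left(-32 + G\right) = \left(-32 + G\right) \left(12 + G\right)$)
$- u{\left(-39 \right)} = - (-384 + \left(-39\right)^{2} - -780) = - (-384 + 1521 + 780) = \left(-1\right) 1917 = -1917$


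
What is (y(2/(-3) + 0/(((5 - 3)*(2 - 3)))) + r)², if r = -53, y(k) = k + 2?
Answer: 24025/9 ≈ 2669.4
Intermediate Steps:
y(k) = 2 + k
(y(2/(-3) + 0/(((5 - 3)*(2 - 3)))) + r)² = ((2 + (2/(-3) + 0/(((5 - 3)*(2 - 3))))) - 53)² = ((2 + (2*(-⅓) + 0/((2*(-1))))) - 53)² = ((2 + (-⅔ + 0/(-2))) - 53)² = ((2 + (-⅔ + 0*(-½))) - 53)² = ((2 + (-⅔ + 0)) - 53)² = ((2 - ⅔) - 53)² = (4/3 - 53)² = (-155/3)² = 24025/9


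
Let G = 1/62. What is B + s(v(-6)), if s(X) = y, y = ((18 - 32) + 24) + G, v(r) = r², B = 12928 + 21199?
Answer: 2116495/62 ≈ 34137.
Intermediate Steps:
B = 34127
G = 1/62 ≈ 0.016129
y = 621/62 (y = ((18 - 32) + 24) + 1/62 = (-14 + 24) + 1/62 = 10 + 1/62 = 621/62 ≈ 10.016)
s(X) = 621/62
B + s(v(-6)) = 34127 + 621/62 = 2116495/62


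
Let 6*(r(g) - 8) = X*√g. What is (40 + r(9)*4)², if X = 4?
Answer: 6400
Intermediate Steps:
r(g) = 8 + 2*√g/3 (r(g) = 8 + (4*√g)/6 = 8 + 2*√g/3)
(40 + r(9)*4)² = (40 + (8 + 2*√9/3)*4)² = (40 + (8 + (⅔)*3)*4)² = (40 + (8 + 2)*4)² = (40 + 10*4)² = (40 + 40)² = 80² = 6400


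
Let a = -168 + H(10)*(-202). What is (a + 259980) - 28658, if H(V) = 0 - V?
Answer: 233174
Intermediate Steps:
H(V) = -V
a = 1852 (a = -168 - 1*10*(-202) = -168 - 10*(-202) = -168 + 2020 = 1852)
(a + 259980) - 28658 = (1852 + 259980) - 28658 = 261832 - 28658 = 233174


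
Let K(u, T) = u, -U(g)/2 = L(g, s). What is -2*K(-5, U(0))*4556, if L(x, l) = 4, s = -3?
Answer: 45560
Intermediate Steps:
U(g) = -8 (U(g) = -2*4 = -8)
-2*K(-5, U(0))*4556 = -2*(-5)*4556 = 10*4556 = 45560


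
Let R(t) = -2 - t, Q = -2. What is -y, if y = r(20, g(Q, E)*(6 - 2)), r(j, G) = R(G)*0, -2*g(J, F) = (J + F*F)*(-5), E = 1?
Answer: 0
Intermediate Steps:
g(J, F) = 5*J/2 + 5*F²/2 (g(J, F) = -(J + F*F)*(-5)/2 = -(J + F²)*(-5)/2 = -(-5*J - 5*F²)/2 = 5*J/2 + 5*F²/2)
r(j, G) = 0 (r(j, G) = (-2 - G)*0 = 0)
y = 0
-y = -1*0 = 0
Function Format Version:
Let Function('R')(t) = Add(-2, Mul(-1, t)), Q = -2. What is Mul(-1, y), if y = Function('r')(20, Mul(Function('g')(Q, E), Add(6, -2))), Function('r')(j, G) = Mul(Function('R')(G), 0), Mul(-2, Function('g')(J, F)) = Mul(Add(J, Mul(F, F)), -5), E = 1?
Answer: 0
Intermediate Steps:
Function('g')(J, F) = Add(Mul(Rational(5, 2), J), Mul(Rational(5, 2), Pow(F, 2))) (Function('g')(J, F) = Mul(Rational(-1, 2), Mul(Add(J, Mul(F, F)), -5)) = Mul(Rational(-1, 2), Mul(Add(J, Pow(F, 2)), -5)) = Mul(Rational(-1, 2), Add(Mul(-5, J), Mul(-5, Pow(F, 2)))) = Add(Mul(Rational(5, 2), J), Mul(Rational(5, 2), Pow(F, 2))))
Function('r')(j, G) = 0 (Function('r')(j, G) = Mul(Add(-2, Mul(-1, G)), 0) = 0)
y = 0
Mul(-1, y) = Mul(-1, 0) = 0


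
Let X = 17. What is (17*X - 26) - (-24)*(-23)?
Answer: -289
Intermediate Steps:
(17*X - 26) - (-24)*(-23) = (17*17 - 26) - (-24)*(-23) = (289 - 26) - 1*552 = 263 - 552 = -289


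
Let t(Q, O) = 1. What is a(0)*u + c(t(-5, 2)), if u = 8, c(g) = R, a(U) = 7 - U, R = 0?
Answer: 56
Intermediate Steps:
c(g) = 0
a(0)*u + c(t(-5, 2)) = (7 - 1*0)*8 + 0 = (7 + 0)*8 + 0 = 7*8 + 0 = 56 + 0 = 56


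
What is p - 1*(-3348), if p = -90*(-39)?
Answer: 6858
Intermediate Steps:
p = 3510
p - 1*(-3348) = 3510 - 1*(-3348) = 3510 + 3348 = 6858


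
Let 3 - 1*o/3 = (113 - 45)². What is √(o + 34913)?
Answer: 5*√842 ≈ 145.09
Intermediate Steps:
o = -13863 (o = 9 - 3*(113 - 45)² = 9 - 3*68² = 9 - 3*4624 = 9 - 13872 = -13863)
√(o + 34913) = √(-13863 + 34913) = √21050 = 5*√842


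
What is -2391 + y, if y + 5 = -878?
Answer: -3274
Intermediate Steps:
y = -883 (y = -5 - 878 = -883)
-2391 + y = -2391 - 883 = -3274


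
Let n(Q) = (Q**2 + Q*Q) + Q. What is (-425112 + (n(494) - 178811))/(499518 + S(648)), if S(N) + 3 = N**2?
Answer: -115357/919419 ≈ -0.12547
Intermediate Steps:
n(Q) = Q + 2*Q**2 (n(Q) = (Q**2 + Q**2) + Q = 2*Q**2 + Q = Q + 2*Q**2)
S(N) = -3 + N**2
(-425112 + (n(494) - 178811))/(499518 + S(648)) = (-425112 + (494*(1 + 2*494) - 178811))/(499518 + (-3 + 648**2)) = (-425112 + (494*(1 + 988) - 178811))/(499518 + (-3 + 419904)) = (-425112 + (494*989 - 178811))/(499518 + 419901) = (-425112 + (488566 - 178811))/919419 = (-425112 + 309755)*(1/919419) = -115357*1/919419 = -115357/919419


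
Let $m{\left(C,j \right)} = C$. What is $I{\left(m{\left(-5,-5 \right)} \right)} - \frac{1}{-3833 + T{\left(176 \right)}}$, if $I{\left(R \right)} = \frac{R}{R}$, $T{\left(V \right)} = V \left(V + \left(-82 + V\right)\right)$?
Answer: $\frac{43686}{43687} \approx 0.99998$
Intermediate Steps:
$T{\left(V \right)} = V \left(-82 + 2 V\right)$
$I{\left(R \right)} = 1$
$I{\left(m{\left(-5,-5 \right)} \right)} - \frac{1}{-3833 + T{\left(176 \right)}} = 1 - \frac{1}{-3833 + 2 \cdot 176 \left(-41 + 176\right)} = 1 - \frac{1}{-3833 + 2 \cdot 176 \cdot 135} = 1 - \frac{1}{-3833 + 47520} = 1 - \frac{1}{43687} = \frac{43686}{43687}$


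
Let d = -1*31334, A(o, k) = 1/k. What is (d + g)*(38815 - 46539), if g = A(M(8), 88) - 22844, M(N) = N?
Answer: 9206357253/22 ≈ 4.1847e+8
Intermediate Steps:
d = -31334
g = -2010271/88 (g = 1/88 - 22844 = -2010271/88 ≈ -22844.)
(d + g)*(38815 - 46539) = (-31334 - 2010271/88)*(38815 - 46539) = -4767663/88*(-7724) = 9206357253/22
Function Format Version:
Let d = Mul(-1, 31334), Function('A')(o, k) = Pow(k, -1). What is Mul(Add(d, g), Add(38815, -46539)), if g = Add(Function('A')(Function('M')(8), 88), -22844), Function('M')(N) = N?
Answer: Rational(9206357253, 22) ≈ 4.1847e+8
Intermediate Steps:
d = -31334
g = Rational(-2010271, 88) (g = Add(Pow(88, -1), -22844) = Add(Rational(1, 88), -22844) = Rational(-2010271, 88) ≈ -22844.)
Mul(Add(d, g), Add(38815, -46539)) = Mul(Add(-31334, Rational(-2010271, 88)), Add(38815, -46539)) = Mul(Rational(-4767663, 88), -7724) = Rational(9206357253, 22)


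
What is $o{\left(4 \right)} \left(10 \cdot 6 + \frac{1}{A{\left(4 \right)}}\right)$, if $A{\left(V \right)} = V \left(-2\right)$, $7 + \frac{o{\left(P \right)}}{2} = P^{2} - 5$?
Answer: $479$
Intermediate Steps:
$o{\left(P \right)} = -24 + 2 P^{2}$ ($o{\left(P \right)} = -14 + 2 \left(P^{2} - 5\right) = -14 + 2 \left(-5 + P^{2}\right) = -14 + \left(-10 + 2 P^{2}\right) = -24 + 2 P^{2}$)
$A{\left(V \right)} = - 2 V$
$o{\left(4 \right)} \left(10 \cdot 6 + \frac{1}{A{\left(4 \right)}}\right) = \left(-24 + 2 \cdot 4^{2}\right) \left(10 \cdot 6 + \frac{1}{\left(-2\right) 4}\right) = \left(-24 + 2 \cdot 16\right) \left(60 + \frac{1}{-8}\right) = \left(-24 + 32\right) \left(60 - \frac{1}{8}\right) = 8 \cdot \frac{479}{8} = 479$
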